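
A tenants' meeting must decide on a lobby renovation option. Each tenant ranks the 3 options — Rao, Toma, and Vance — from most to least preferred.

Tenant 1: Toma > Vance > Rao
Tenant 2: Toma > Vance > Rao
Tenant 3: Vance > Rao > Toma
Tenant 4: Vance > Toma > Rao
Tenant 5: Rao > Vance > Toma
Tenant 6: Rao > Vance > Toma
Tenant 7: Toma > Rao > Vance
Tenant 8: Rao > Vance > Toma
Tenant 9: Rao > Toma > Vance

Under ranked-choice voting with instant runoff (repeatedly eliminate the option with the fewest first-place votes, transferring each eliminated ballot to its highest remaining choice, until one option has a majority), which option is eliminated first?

Round 1: Rao 4, Toma 3, Vance 2. Vance has the fewest and is eliminated.
Round 2: Rao 5, Toma 4. Rao has a majority.

Vance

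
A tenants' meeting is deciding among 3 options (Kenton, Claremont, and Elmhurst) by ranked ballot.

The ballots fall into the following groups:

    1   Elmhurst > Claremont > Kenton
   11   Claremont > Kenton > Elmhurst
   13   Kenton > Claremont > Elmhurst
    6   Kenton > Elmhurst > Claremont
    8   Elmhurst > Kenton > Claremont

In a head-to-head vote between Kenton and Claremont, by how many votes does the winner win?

15

Ballots ranking Kenton above Claremont: 13+6+8 = 27.
Ballots ranking Claremont above Kenton: 1+11 = 12.
Kenton wins 27–12, a margin of 15.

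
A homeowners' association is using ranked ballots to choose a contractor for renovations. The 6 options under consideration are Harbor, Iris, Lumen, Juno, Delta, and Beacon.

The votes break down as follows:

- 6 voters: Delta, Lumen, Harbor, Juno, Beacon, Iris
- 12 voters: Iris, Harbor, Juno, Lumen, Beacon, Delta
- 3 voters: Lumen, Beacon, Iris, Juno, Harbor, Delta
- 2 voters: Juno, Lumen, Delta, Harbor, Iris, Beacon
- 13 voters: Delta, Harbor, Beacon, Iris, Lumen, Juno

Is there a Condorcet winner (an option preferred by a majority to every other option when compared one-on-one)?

Head-to-head results (36 voters total):
Harbor vs Iris: Harbor wins 21–15.
Harbor vs Lumen: Harbor wins 25–11.
Harbor vs Juno: Harbor wins 31–5.
Harbor vs Delta: Delta wins 21–15.
Harbor vs Beacon: Harbor wins 33–3.
Iris vs Lumen: Iris wins 25–11.
Iris vs Juno: Iris wins 28–8.
Iris vs Delta: Delta wins 21–15.
Iris vs Beacon: Beacon wins 22–14.
Lumen vs Juno: Lumen wins 22–14.
Lumen vs Delta: Delta wins 19–17.
Lumen vs Beacon: Lumen wins 23–13.
Juno vs Delta: Delta wins 19–17.
Juno vs Beacon: Juno wins 20–16.
Delta vs Beacon: Delta wins 21–15.
Delta beats each rival — Harbor (21–15), Iris (21–15), Lumen (19–17), Juno (19–17), Beacon (21–15) — so Delta is the Condorcet winner.

Yes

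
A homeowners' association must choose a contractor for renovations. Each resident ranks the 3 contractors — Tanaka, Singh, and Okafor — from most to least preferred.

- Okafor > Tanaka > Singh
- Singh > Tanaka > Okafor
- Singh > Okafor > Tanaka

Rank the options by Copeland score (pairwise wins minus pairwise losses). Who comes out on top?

Singh

Pairwise results:
  Tanaka vs Singh: Singh wins 2–1.
  Tanaka vs Okafor: Okafor wins 2–1.
  Singh vs Okafor: Singh wins 2–1.
Copeland scores (wins − losses):
  Tanaka: 0 − 2 = -2
  Singh: 2 − 0 = 2
  Okafor: 1 − 1 = 0
Singh has the best Copeland score.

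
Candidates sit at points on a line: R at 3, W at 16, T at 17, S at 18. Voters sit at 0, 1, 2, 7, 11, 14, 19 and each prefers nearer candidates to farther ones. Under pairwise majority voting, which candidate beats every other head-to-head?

R

With single-peaked preferences on a line, the Condorcet winner is the candidate closest to the median voter.
The median voter (position 7) is closest to R at 3.
Check: R vs W — voters closer to R: 4 of 7.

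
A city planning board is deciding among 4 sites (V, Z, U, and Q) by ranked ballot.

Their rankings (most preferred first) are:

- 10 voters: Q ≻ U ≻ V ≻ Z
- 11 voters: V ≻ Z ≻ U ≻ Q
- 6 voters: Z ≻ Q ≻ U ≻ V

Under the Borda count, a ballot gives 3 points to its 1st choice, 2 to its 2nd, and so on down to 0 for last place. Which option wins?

V

Borda scores:
  V: 10·1 + 11·3 + 6·0 = 43
  Z: 10·0 + 11·2 + 6·3 = 40
  U: 10·2 + 11·1 + 6·1 = 37
  Q: 10·3 + 11·0 + 6·2 = 42
V has the highest total.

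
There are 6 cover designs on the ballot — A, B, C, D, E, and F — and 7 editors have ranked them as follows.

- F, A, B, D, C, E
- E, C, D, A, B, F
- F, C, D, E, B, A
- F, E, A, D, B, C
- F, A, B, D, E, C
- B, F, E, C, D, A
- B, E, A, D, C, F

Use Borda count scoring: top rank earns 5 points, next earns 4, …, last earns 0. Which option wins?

Borda scores:
  A: 4 + 2 + 0 + 3 + 4 + 0 + 3 = 16
  B: 3 + 1 + 1 + 1 + 3 + 5 + 5 = 19
  C: 1 + 4 + 4 + 0 + 0 + 2 + 1 = 12
  D: 2 + 3 + 3 + 2 + 2 + 1 + 2 = 15
  E: 0 + 5 + 2 + 4 + 1 + 3 + 4 = 19
  F: 5 + 0 + 5 + 5 + 5 + 4 + 0 = 24
F has the highest total.

F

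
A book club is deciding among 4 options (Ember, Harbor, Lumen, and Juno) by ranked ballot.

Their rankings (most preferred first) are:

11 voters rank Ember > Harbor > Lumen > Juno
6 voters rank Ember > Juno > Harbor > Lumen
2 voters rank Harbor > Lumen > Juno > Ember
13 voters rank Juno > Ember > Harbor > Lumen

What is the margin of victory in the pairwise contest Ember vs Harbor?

28

Ballots ranking Ember above Harbor: 11+6+13 = 30.
Ballots ranking Harbor above Ember: 2.
Ember wins 30–2, a margin of 28.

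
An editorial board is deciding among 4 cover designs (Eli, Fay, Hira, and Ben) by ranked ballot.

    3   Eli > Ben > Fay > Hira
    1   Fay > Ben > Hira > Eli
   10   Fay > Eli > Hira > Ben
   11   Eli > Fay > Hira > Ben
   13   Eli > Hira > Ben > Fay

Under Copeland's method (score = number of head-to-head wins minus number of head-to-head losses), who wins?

Eli

Pairwise results:
  Eli vs Fay: Eli wins 27–11.
  Eli vs Hira: Eli wins 37–1.
  Eli vs Ben: Eli wins 37–1.
  Fay vs Hira: Fay wins 25–13.
  Fay vs Ben: Fay wins 22–16.
  Hira vs Ben: Hira wins 34–4.
Copeland scores (wins − losses):
  Eli: 3 − 0 = 3
  Fay: 2 − 1 = 1
  Hira: 1 − 2 = -1
  Ben: 0 − 3 = -3
Eli has the best Copeland score.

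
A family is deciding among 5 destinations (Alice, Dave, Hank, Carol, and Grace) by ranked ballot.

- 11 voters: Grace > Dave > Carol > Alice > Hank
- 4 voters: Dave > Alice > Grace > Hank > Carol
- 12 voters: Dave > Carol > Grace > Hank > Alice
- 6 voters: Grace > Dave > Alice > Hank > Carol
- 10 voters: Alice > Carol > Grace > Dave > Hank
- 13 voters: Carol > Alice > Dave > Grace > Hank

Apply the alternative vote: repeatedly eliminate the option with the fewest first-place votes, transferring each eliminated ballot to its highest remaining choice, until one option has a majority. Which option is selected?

Round 1: Grace 17, Dave 16, Carol 13, Alice 10, Hank 0. Hank has the fewest and is eliminated.
Round 2: Grace 17, Dave 16, Carol 13, Alice 10. Alice has the fewest and is eliminated.
Round 3: Carol 23, Grace 17, Dave 16. Dave has the fewest and is eliminated.
Round 4: Carol 35, Grace 21. Carol has a majority.

Carol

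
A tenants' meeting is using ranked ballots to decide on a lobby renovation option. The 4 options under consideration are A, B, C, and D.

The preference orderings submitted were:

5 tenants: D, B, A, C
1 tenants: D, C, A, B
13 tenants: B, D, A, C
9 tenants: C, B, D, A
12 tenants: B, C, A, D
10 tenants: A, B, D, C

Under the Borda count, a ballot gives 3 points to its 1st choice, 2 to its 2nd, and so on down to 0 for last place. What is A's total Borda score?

Borda scores:
  A: 5·1 + 1 + 13·1 + 9·0 + 12·1 + 10·3 = 61
  B: 5·2 + 0 + 13·3 + 9·2 + 12·3 + 10·2 = 123
  C: 5·0 + 2 + 13·0 + 9·3 + 12·2 + 10·0 = 53
  D: 5·3 + 3 + 13·2 + 9·1 + 12·0 + 10·1 = 63

61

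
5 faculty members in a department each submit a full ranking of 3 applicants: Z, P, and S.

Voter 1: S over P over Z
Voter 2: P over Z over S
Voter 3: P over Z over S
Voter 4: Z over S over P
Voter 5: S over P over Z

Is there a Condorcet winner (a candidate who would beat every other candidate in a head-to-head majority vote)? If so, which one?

There is no Condorcet winner

Head-to-head results (5 voters total):
Z vs P: P wins 4–1.
Z vs S: Z wins 3–2.
P vs S: S wins 3–2.
No candidate beats all others: Z beats S beats P beats Z, a majority cycle.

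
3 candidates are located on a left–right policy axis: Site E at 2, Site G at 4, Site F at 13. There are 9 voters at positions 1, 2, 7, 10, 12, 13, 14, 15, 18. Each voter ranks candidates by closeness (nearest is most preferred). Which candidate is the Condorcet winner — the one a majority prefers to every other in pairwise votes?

Site F

With single-peaked preferences on a line, the Condorcet winner is the candidate closest to the median voter.
The median voter (position 12) is closest to Site F at 13.
Check: Site F vs Site G — voters closer to Site F: 6 of 9.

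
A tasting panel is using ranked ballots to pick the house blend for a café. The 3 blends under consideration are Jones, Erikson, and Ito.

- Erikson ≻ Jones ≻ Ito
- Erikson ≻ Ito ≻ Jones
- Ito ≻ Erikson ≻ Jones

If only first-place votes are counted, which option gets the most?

First-place vote totals:
  Jones: 0
  Erikson: 2
  Ito: 1
Erikson has the most first-place votes.

Erikson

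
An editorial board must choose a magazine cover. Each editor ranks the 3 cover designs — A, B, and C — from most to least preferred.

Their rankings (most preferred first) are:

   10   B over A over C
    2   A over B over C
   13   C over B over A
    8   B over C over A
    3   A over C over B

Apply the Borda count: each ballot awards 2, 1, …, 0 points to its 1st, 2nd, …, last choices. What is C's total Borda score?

37

Borda scores:
  A: 10·1 + 2·2 + 13·0 + 8·0 + 3·2 = 20
  B: 10·2 + 2·1 + 13·1 + 8·2 + 3·0 = 51
  C: 10·0 + 2·0 + 13·2 + 8·1 + 3·1 = 37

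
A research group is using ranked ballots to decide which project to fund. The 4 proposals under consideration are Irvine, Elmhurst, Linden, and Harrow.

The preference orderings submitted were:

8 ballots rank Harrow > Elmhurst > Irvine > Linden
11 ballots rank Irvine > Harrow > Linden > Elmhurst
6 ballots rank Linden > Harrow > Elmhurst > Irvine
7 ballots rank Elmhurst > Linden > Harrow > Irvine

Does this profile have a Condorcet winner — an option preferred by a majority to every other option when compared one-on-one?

Yes

Head-to-head results (32 voters total):
Irvine vs Elmhurst: Elmhurst wins 21–11.
Irvine vs Linden: Irvine wins 19–13.
Irvine vs Harrow: Harrow wins 21–11.
Elmhurst vs Linden: Linden wins 17–15.
Elmhurst vs Harrow: Harrow wins 25–7.
Linden vs Harrow: Harrow wins 19–13.
Harrow beats each rival — Irvine (21–11), Elmhurst (25–7), Linden (19–13) — so Harrow is the Condorcet winner.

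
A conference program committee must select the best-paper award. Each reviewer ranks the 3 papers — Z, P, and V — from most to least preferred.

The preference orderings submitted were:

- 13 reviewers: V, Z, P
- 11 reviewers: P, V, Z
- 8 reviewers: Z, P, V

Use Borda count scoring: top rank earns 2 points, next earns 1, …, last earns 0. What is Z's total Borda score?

29

Borda scores:
  Z: 13·1 + 11·0 + 8·2 = 29
  P: 13·0 + 11·2 + 8·1 = 30
  V: 13·2 + 11·1 + 8·0 = 37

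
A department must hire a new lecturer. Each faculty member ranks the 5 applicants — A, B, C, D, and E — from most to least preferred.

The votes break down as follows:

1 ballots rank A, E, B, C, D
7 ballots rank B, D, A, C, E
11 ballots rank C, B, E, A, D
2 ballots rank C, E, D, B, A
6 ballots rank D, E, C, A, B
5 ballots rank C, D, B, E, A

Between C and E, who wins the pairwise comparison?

C

Ballots ranking C above E: 7+11+2+5 = 25.
Ballots ranking E above C: 1+6 = 7.
C wins the head-to-head, 25–7.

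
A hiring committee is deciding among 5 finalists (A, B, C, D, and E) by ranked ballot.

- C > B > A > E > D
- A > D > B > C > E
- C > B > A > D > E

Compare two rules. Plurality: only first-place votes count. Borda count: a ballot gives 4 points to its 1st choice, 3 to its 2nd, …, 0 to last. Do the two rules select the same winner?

Plurality first-place counts: A 1, B 0, C 2, D 0, E 0 → C.
Borda totals: A 8, B 8, C 9, D 4, E 1 → C.
The two rules agree on C.

Yes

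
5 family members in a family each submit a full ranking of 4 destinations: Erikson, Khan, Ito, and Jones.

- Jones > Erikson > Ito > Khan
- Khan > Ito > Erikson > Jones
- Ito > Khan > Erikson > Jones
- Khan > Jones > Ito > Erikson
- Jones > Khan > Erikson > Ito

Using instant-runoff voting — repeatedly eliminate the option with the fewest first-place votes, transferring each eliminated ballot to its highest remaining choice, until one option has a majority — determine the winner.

Round 1: Khan 2, Jones 2, Ito 1, Erikson 0. Erikson has the fewest and is eliminated.
Round 2: Khan 2, Jones 2, Ito 1. Ito has the fewest and is eliminated.
Round 3: Khan 3, Jones 2. Khan has a majority.

Khan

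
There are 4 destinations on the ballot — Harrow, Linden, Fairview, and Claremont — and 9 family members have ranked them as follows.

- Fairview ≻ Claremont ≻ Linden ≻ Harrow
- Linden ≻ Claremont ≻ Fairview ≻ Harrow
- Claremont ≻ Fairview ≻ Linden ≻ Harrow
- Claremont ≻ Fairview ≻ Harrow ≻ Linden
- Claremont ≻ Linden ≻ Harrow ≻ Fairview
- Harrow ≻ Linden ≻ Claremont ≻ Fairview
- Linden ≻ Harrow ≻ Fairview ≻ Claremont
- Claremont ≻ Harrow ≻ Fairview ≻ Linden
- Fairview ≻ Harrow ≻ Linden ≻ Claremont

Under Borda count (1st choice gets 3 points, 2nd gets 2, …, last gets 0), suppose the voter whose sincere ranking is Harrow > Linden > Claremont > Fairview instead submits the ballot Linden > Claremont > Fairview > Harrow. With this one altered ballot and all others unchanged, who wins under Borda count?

Borda totals with the altered ballot: Harrow 8, Linden 14, Fairview 14, Claremont 18.
The winner is unchanged: still Claremont.

Claremont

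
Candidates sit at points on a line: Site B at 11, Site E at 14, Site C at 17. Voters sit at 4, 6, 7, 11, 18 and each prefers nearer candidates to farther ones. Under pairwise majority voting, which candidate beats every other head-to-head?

With single-peaked preferences on a line, the Condorcet winner is the candidate closest to the median voter.
The median voter (position 7) is closest to Site B at 11.
Check: Site B vs Site E — voters closer to Site B: 4 of 5.

Site B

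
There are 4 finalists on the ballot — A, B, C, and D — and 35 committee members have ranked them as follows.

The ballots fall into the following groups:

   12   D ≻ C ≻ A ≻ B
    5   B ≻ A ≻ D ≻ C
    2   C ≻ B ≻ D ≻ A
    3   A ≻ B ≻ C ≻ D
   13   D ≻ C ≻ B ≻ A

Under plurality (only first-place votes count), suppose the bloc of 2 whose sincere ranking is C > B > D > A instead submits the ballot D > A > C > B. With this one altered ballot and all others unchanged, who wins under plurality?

D

First-place totals with the altered ballot: A 3, B 5, C 0, D 27.
The winner is unchanged: still D.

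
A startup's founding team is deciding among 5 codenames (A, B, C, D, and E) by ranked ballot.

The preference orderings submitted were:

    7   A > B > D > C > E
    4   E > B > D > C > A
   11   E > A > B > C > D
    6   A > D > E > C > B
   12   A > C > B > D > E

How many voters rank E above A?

Ballots ranking E above A: 4+11 = 15.
Ballots ranking A above E: 7+6+12 = 25.
So 15 of 40 voters prefer E to A.

15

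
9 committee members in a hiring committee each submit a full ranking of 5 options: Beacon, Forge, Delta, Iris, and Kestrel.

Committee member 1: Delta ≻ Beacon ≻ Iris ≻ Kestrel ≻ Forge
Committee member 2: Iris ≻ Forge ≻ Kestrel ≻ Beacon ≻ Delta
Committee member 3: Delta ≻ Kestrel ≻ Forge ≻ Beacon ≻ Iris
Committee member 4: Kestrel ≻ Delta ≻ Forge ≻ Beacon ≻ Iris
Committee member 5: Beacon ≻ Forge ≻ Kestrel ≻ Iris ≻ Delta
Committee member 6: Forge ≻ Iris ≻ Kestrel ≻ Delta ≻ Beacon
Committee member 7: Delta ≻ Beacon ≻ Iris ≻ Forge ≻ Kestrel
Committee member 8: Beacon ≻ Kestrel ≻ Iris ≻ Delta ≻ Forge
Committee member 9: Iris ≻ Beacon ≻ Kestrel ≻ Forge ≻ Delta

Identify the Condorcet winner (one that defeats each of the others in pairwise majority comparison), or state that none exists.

None — there is no Condorcet winner

Head-to-head results (9 voters total):
Beacon vs Forge: Beacon wins 5–4.
Beacon vs Delta: Delta wins 5–4.
Beacon vs Iris: Beacon wins 6–3.
Beacon vs Kestrel: Beacon wins 5–4.
Forge vs Delta: Delta wins 5–4.
Forge vs Iris: Iris wins 5–4.
Forge vs Kestrel: Kestrel wins 5–4.
Delta vs Iris: Iris wins 5–4.
Delta vs Kestrel: Kestrel wins 6–3.
Iris vs Kestrel: Iris wins 5–4.
No candidate beats all others: Beacon beats Iris beats Delta beats Beacon, a majority cycle.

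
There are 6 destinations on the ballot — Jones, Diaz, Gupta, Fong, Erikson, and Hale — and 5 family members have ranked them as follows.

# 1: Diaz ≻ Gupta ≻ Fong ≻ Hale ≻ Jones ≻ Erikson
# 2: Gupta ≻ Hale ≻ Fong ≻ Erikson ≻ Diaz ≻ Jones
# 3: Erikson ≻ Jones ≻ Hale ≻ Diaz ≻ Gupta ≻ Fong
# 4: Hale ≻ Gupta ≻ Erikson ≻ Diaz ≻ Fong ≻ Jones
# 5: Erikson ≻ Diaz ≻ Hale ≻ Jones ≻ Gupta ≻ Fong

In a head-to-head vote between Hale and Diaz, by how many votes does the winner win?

Ballots ranking Hale above Diaz: 3.
Ballots ranking Diaz above Hale: 2.
Hale wins 3–2, a margin of 1.

1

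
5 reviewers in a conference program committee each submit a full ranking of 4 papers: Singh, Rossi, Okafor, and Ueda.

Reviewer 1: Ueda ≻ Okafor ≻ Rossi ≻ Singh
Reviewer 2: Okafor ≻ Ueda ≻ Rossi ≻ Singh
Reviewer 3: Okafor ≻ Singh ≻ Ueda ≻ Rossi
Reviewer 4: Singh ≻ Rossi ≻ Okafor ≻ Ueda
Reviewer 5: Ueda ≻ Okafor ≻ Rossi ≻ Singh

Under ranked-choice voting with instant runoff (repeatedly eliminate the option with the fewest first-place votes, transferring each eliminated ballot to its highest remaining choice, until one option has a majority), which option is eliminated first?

Round 1: Okafor 2, Ueda 2, Singh 1, Rossi 0. Rossi has the fewest and is eliminated.
Round 2: Okafor 2, Ueda 2, Singh 1. Singh has the fewest and is eliminated.
Round 3: Okafor 3, Ueda 2. Okafor has a majority.

Rossi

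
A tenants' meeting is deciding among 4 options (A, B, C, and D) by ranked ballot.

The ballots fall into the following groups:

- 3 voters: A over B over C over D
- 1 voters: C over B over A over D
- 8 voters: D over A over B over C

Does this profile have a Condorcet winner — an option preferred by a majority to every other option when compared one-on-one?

Head-to-head results (12 voters total):
A vs B: A wins 11–1.
A vs C: A wins 11–1.
A vs D: D wins 8–4.
B vs C: B wins 11–1.
B vs D: D wins 8–4.
C vs D: D wins 8–4.
D beats each rival — A (8–4), B (8–4), C (8–4) — so D is the Condorcet winner.

Yes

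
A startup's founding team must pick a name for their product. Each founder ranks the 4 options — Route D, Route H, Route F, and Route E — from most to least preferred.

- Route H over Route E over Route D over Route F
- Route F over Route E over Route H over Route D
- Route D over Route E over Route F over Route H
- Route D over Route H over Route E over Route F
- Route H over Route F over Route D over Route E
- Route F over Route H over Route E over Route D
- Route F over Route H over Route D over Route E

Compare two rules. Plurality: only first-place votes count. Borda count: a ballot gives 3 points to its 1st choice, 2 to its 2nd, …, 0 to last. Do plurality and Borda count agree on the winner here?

Plurality first-place counts: Route D 2, Route H 2, Route F 3, Route E 0 → Route F.
Borda totals: Route D 9, Route H 13, Route F 12, Route E 8 → Route H.
The two rules disagree: plurality picks Route F, Borda picks Route H.

No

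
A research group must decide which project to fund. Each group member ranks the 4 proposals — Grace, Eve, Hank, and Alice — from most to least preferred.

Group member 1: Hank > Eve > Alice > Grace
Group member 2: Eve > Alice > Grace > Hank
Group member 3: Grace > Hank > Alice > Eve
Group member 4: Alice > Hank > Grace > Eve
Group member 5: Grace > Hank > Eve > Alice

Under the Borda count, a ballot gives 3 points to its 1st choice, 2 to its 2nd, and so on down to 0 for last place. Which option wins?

Borda scores:
  Grace: 0 + 1 + 3 + 1 + 3 = 8
  Eve: 2 + 3 + 0 + 0 + 1 = 6
  Hank: 3 + 0 + 2 + 2 + 2 = 9
  Alice: 1 + 2 + 1 + 3 + 0 = 7
Hank has the highest total.

Hank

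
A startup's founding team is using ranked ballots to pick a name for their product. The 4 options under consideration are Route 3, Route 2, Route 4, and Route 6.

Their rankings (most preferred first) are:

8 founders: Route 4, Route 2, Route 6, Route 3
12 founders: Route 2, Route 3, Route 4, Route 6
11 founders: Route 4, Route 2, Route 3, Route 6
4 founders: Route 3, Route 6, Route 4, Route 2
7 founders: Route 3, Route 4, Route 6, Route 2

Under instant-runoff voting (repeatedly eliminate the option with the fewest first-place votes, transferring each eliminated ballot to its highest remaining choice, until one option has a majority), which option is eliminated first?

Route 6

Round 1: Route 4 19, Route 2 12, Route 3 11, Route 6 0. Route 6 has the fewest and is eliminated.
Round 2: Route 4 19, Route 2 12, Route 3 11. Route 3 has the fewest and is eliminated.
Round 3: Route 4 30, Route 2 12. Route 4 has a majority.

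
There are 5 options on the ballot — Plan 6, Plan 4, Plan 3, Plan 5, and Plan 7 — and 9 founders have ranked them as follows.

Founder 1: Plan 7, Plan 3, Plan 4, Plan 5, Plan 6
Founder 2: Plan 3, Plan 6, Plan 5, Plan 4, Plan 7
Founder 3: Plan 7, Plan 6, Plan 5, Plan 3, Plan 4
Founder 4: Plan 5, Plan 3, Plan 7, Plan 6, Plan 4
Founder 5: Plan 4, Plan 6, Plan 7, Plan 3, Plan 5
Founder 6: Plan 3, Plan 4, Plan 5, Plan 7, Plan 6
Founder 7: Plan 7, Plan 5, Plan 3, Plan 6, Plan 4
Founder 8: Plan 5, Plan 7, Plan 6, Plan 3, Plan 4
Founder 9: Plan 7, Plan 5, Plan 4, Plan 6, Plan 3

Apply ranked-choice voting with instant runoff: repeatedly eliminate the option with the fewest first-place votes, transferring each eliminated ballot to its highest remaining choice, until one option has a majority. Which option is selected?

Plan 7

Round 1: Plan 7 4, Plan 3 2, Plan 5 2, Plan 4 1, Plan 6 0. Plan 6 has the fewest and is eliminated.
Round 2: Plan 7 4, Plan 3 2, Plan 5 2, Plan 4 1. Plan 4 has the fewest and is eliminated.
Round 3: Plan 7 5, Plan 3 2, Plan 5 2. Plan 7 has a majority.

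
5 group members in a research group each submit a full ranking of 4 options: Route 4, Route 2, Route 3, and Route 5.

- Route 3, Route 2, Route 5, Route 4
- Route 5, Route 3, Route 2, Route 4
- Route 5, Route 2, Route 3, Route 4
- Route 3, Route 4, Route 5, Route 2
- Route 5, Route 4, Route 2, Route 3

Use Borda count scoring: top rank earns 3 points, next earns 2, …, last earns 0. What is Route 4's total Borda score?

4

Borda scores:
  Route 4: 0 + 0 + 0 + 2 + 2 = 4
  Route 2: 2 + 1 + 2 + 0 + 1 = 6
  Route 3: 3 + 2 + 1 + 3 + 0 = 9
  Route 5: 1 + 3 + 3 + 1 + 3 = 11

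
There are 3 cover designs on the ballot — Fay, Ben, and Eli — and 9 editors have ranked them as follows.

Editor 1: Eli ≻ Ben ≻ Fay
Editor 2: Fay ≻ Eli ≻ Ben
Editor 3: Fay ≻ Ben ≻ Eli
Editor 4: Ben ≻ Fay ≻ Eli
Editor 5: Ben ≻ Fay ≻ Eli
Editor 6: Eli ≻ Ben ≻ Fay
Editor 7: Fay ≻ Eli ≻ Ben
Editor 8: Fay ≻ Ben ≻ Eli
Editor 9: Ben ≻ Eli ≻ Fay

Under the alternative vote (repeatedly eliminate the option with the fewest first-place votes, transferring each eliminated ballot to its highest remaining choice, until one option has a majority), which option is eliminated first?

Round 1: Fay 4, Ben 3, Eli 2. Eli has the fewest and is eliminated.
Round 2: Ben 5, Fay 4. Ben has a majority.

Eli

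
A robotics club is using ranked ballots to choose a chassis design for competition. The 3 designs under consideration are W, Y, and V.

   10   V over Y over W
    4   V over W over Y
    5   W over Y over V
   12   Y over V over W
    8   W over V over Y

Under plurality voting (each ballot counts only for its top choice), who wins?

V

First-place vote totals:
  W: 13
  Y: 12
  V: 14
V has the most first-place votes.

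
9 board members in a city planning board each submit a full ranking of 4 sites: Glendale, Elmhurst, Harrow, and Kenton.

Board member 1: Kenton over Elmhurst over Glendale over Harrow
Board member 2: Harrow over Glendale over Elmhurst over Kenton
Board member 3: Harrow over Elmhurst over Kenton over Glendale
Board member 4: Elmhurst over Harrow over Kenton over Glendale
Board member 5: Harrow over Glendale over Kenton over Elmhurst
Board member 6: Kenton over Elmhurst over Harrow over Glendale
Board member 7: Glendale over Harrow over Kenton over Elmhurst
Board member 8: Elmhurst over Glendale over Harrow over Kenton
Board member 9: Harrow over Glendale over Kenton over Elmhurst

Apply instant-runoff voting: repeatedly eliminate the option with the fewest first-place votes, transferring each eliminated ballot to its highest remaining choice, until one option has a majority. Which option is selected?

Harrow

Round 1: Harrow 4, Elmhurst 2, Kenton 2, Glendale 1. Glendale has the fewest and is eliminated.
Round 2: Harrow 5, Elmhurst 2, Kenton 2. Harrow has a majority.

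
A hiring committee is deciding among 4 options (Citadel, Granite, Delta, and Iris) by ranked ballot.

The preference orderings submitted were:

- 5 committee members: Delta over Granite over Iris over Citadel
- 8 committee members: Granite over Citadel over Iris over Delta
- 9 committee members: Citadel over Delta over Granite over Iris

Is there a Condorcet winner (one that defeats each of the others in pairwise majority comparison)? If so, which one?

No Condorcet winner

Head-to-head results (22 voters total):
Citadel vs Granite: Granite wins 13–9.
Citadel vs Delta: Citadel wins 17–5.
Citadel vs Iris: Citadel wins 17–5.
Granite vs Delta: Delta wins 14–8.
Granite vs Iris: Granite wins 22–0.
Delta vs Iris: Delta wins 14–8.
No candidate beats all others: Citadel beats Delta beats Granite beats Citadel, a majority cycle.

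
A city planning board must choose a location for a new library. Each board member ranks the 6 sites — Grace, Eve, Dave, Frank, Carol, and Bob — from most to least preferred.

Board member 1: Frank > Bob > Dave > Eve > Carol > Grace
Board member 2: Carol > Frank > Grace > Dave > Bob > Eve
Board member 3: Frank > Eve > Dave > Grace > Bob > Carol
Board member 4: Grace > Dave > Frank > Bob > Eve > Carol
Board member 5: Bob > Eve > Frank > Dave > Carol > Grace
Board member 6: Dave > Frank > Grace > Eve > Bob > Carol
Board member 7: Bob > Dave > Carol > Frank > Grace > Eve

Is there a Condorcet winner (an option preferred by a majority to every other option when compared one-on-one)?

Yes

Head-to-head results (7 voters total):
Grace vs Eve: Grace wins 4–3.
Grace vs Dave: Dave wins 5–2.
Grace vs Frank: Frank wins 6–1.
Grace vs Carol: Carol wins 4–3.
Grace vs Bob: Grace wins 4–3.
Eve vs Dave: Dave wins 5–2.
Eve vs Frank: Frank wins 6–1.
Eve vs Carol: Eve wins 5–2.
Eve vs Bob: Bob wins 5–2.
Dave vs Frank: Frank wins 4–3.
Dave vs Carol: Dave wins 6–1.
Dave vs Bob: Dave wins 4–3.
Frank vs Carol: Frank wins 5–2.
Frank vs Bob: Frank wins 5–2.
Carol vs Bob: Bob wins 6–1.
Frank beats each rival — Grace (6–1), Eve (6–1), Dave (4–3), Carol (5–2), Bob (5–2) — so Frank is the Condorcet winner.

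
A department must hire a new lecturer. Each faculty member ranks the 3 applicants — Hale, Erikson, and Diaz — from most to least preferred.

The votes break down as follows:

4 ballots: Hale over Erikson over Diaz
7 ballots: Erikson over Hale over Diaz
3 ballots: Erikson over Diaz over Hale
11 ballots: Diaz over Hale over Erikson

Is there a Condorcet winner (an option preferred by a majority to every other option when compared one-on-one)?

Head-to-head results (25 voters total):
Hale vs Erikson: Hale wins 15–10.
Hale vs Diaz: Diaz wins 14–11.
Erikson vs Diaz: Erikson wins 14–11.
No candidate beats all others: Hale beats Erikson beats Diaz beats Hale, a majority cycle.

No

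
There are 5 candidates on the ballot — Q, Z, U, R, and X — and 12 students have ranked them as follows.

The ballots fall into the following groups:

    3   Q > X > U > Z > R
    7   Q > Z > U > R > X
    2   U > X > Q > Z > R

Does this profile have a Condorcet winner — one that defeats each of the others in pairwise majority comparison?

Head-to-head results (12 voters total):
Q vs Z: Q wins 12–0.
Q vs U: Q wins 10–2.
Q vs R: Q wins 12–0.
Q vs X: Q wins 10–2.
Z vs U: Z wins 7–5.
Z vs R: Z wins 12–0.
Z vs X: Z wins 7–5.
U vs R: U wins 12–0.
U vs X: U wins 9–3.
R vs X: R wins 7–5.
Q beats each rival — Z (12–0), U (10–2), R (12–0), X (10–2) — so Q is the Condorcet winner.

Yes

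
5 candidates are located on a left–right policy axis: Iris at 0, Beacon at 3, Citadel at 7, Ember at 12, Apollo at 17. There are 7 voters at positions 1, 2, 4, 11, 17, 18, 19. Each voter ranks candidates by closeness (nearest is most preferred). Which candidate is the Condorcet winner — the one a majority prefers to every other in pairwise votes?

With single-peaked preferences on a line, the Condorcet winner is the candidate closest to the median voter.
The median voter (position 11) is closest to Ember at 12.
Check: Ember vs Beacon — voters closer to Ember: 4 of 7.

Ember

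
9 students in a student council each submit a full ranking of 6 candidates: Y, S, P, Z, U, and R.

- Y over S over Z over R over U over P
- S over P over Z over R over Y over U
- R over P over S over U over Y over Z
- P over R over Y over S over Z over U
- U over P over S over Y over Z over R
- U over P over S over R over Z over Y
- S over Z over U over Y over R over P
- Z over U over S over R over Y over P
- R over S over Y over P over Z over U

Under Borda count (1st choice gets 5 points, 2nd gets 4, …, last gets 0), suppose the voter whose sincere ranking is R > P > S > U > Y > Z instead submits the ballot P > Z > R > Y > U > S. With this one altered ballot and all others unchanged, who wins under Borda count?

S

Borda totals with the altered ballot: Y 19, S 29, P 24, Z 23, U 19, R 21.
The winner is unchanged: still S.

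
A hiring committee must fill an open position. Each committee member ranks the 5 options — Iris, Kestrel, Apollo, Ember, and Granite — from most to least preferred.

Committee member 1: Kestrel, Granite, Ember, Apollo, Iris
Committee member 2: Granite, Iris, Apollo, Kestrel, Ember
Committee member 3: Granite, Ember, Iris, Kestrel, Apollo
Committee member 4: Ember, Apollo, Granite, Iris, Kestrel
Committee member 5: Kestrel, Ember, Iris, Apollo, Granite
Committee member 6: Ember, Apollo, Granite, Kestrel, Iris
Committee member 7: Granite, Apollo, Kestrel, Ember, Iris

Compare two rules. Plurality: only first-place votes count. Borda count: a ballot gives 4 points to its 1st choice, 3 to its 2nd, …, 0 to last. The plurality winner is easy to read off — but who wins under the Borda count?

Granite

Plurality first-place counts: Iris 0, Kestrel 2, Apollo 0, Ember 2, Granite 3 → Granite.
Borda totals: Iris 8, Kestrel 13, Apollo 13, Ember 17, Granite 19 → Granite.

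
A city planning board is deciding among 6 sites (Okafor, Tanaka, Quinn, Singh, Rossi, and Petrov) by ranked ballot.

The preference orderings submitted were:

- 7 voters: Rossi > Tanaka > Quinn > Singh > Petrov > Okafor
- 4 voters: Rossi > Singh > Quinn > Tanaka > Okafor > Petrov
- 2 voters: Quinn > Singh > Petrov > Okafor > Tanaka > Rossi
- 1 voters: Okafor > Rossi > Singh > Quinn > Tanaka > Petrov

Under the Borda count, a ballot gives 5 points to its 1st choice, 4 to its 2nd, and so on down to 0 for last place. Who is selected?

Borda scores:
  Okafor: 7·0 + 4·1 + 2·2 + 5 = 13
  Tanaka: 7·4 + 4·2 + 2·1 + 1 = 39
  Quinn: 7·3 + 4·3 + 2·5 + 2 = 45
  Singh: 7·2 + 4·4 + 2·4 + 3 = 41
  Rossi: 7·5 + 4·5 + 2·0 + 4 = 59
  Petrov: 7·1 + 4·0 + 2·3 + 0 = 13
Rossi has the highest total.

Rossi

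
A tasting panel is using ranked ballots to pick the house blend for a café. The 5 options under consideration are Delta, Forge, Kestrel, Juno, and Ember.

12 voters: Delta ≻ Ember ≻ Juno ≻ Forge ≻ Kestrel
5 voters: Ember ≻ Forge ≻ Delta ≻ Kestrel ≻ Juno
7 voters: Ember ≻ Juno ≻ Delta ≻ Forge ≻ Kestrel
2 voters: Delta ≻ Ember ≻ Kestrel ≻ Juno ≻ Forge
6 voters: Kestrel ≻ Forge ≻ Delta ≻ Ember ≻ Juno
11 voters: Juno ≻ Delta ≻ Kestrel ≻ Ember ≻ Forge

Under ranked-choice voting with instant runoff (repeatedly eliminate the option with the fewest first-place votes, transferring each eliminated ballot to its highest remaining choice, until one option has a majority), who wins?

Delta

Round 1: Delta 14, Ember 12, Juno 11, Kestrel 6, Forge 0. Forge has the fewest and is eliminated.
Round 2: Delta 14, Ember 12, Juno 11, Kestrel 6. Kestrel has the fewest and is eliminated.
Round 3: Delta 20, Ember 12, Juno 11. Juno has the fewest and is eliminated.
Round 4: Delta 31, Ember 12. Delta has a majority.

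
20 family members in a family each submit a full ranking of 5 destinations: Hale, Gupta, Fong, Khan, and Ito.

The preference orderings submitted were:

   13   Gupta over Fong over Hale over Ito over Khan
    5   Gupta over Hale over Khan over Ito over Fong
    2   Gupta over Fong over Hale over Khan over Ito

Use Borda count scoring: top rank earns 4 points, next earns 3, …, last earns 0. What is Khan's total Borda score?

12

Borda scores:
  Hale: 13·2 + 5·3 + 2·2 = 45
  Gupta: 13·4 + 5·4 + 2·4 = 80
  Fong: 13·3 + 5·0 + 2·3 = 45
  Khan: 13·0 + 5·2 + 2·1 = 12
  Ito: 13·1 + 5·1 + 2·0 = 18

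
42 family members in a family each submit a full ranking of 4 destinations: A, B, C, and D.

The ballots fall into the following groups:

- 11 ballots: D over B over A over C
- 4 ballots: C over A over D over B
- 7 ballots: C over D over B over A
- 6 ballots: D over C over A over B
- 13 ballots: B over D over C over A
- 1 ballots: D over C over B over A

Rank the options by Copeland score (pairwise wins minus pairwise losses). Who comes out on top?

D

Pairwise results:
  A vs B: B wins 32–10.
  A vs C: C wins 31–11.
  A vs D: D wins 38–4.
  B vs C: B wins 24–18.
  B vs D: D wins 29–13.
  C vs D: D wins 31–11.
Copeland scores (wins − losses):
  A: 0 − 3 = -3
  B: 2 − 1 = 1
  C: 1 − 2 = -1
  D: 3 − 0 = 3
D has the best Copeland score.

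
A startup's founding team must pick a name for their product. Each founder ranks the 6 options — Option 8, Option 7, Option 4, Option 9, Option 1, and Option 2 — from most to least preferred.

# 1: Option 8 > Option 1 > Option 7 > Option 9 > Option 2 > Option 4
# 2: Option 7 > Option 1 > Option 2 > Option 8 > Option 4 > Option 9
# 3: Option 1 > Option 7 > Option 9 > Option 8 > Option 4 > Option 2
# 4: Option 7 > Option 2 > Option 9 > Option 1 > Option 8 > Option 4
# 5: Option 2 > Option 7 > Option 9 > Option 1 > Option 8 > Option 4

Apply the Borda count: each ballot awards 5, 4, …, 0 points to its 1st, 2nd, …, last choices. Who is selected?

Borda scores:
  Option 8: 5 + 2 + 2 + 1 + 1 = 11
  Option 7: 3 + 5 + 4 + 5 + 4 = 21
  Option 4: 0 + 1 + 1 + 0 + 0 = 2
  Option 9: 2 + 0 + 3 + 3 + 3 = 11
  Option 1: 4 + 4 + 5 + 2 + 2 = 17
  Option 2: 1 + 3 + 0 + 4 + 5 = 13
Option 7 has the highest total.

Option 7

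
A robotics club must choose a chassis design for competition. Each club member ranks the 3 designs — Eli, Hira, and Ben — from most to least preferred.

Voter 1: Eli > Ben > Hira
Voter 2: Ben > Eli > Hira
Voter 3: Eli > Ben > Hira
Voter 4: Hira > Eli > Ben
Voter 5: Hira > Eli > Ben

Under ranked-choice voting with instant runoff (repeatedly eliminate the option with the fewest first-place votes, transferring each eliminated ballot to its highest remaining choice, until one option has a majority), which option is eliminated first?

Ben

Round 1: Eli 2, Hira 2, Ben 1. Ben has the fewest and is eliminated.
Round 2: Eli 3, Hira 2. Eli has a majority.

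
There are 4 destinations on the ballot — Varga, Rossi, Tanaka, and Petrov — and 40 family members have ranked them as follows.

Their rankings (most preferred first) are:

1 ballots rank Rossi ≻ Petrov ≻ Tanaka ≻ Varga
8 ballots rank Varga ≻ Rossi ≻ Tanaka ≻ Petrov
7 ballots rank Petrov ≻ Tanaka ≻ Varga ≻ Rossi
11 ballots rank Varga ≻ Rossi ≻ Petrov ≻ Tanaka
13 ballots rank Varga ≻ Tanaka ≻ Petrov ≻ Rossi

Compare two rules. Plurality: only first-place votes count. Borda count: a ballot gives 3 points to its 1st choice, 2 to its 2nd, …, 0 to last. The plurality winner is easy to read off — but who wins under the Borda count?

Varga

Plurality first-place counts: Varga 32, Rossi 1, Tanaka 0, Petrov 7 → Varga.
Borda totals: Varga 103, Rossi 41, Tanaka 49, Petrov 47 → Varga.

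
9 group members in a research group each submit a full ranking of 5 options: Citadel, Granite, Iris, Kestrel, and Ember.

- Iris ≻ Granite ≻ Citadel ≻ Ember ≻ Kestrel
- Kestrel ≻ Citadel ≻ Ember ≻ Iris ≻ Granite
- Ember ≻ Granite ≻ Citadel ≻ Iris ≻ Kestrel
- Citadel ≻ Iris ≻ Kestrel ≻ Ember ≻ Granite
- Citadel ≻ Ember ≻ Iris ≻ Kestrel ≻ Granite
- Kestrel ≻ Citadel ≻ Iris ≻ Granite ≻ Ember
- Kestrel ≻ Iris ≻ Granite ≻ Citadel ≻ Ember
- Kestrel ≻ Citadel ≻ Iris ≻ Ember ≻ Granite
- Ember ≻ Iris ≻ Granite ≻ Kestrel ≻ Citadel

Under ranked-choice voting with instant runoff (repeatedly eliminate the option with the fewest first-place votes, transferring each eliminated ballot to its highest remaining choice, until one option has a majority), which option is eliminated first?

Round 1: Kestrel 4, Citadel 2, Ember 2, Iris 1, Granite 0. Granite has the fewest and is eliminated.
Round 2: Kestrel 4, Citadel 2, Ember 2, Iris 1. Iris has the fewest and is eliminated.
Round 3: Kestrel 4, Citadel 3, Ember 2. Ember has the fewest and is eliminated.
Round 4: Kestrel 5, Citadel 4. Kestrel has a majority.

Granite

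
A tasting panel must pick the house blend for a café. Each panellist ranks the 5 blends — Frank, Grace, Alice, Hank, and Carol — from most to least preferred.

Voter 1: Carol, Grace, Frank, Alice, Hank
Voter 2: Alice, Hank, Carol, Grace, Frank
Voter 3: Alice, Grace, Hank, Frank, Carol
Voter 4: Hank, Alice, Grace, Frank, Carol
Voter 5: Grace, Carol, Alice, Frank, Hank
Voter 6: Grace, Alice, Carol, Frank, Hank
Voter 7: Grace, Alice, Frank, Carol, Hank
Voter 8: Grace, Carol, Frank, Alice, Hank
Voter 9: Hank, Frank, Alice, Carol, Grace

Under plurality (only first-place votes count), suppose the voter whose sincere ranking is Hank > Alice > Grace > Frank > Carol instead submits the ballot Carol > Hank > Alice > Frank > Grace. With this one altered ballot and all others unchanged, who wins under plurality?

First-place totals with the altered ballot: Frank 0, Grace 4, Alice 2, Hank 1, Carol 2.
The winner is unchanged: still Grace.

Grace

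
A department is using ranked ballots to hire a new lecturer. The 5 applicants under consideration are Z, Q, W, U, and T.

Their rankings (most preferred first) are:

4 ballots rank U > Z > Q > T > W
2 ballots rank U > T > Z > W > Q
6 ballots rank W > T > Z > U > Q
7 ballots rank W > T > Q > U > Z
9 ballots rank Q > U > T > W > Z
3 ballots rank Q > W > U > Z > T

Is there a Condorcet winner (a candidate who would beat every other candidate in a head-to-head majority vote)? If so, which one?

Q

Head-to-head results (31 voters total):
Z vs Q: Q wins 19–12.
Z vs W: W wins 25–6.
Z vs U: U wins 25–6.
Z vs T: T wins 24–7.
Q vs W: Q wins 16–15.
Q vs U: Q wins 19–12.
Q vs T: Q wins 16–15.
W vs U: W wins 16–15.
W vs T: W wins 16–15.
U vs T: U wins 18–13.
Q beats each rival — Z (19–12), W (16–15), U (19–12), T (16–15) — so Q is the Condorcet winner.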